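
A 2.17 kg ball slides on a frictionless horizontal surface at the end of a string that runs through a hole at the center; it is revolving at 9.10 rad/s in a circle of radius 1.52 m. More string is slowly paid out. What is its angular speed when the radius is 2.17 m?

ω₂ ≈ 4.46 rad/s

No torque about the axis ⇒ m r₁² ω₁ = m r₂² ω₂.
ω₂ = ω₁ (r₁/r₂)² = (9.10)(1.52/2.17)² = 4.465 rad/s.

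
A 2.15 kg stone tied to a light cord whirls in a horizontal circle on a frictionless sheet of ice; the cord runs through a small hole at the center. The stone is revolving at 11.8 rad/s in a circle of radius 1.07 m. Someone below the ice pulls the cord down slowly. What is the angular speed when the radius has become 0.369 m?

ω₂ ≈ 99.2 rad/s

No torque about the axis ⇒ m r₁² ω₁ = m r₂² ω₂.
ω₂ = ω₁ (r₁/r₂)² = (11.8)(1.07/0.369)² = 99.22 rad/s.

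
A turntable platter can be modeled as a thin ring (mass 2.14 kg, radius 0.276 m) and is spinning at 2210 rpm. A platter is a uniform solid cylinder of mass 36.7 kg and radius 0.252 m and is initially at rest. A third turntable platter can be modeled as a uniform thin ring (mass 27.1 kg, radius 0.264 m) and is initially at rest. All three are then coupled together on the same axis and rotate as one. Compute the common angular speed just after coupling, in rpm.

No external torque acts about the common axis, so total angular momentum is conserved.
Moments of inertia: I_A = (2.14)(0.276)² = 0.1630 kg·m²; I_B = ½(36.7)(0.252)² = 1.165 kg·m²; I_C = (27.1)(0.264)² = 1.889 kg·m².
Taking A's sense as positive: L = (0.1630)(2210) = 360.3 kg·m²·rpm.
Combined I = 0.1630 + 1.165 + 1.889 = 3.217 kg·m².
ω_f = L / I = 360.3 / 3.217 = 112.0 rpm.

|ω_f| ≈ 112 rpm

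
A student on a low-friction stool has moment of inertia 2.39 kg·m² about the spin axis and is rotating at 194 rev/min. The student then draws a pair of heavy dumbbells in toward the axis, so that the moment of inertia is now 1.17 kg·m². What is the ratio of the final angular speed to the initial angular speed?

ω₂/ω₁ ≈ 2.04

Angular momentum about the spin axis is conserved since the torque about it is zero.
ω₂/ω₁ = I₁/I₂ = 2.390 / 1.170 = 2.043.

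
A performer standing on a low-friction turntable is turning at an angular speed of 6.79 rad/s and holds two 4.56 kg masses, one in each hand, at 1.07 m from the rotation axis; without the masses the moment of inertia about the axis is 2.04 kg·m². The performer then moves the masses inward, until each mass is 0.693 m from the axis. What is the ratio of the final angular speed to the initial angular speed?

With no external torque about the axis, L is conserved: I₁ω₁ = I₂ω₂.
I₁ = 2.04 + 2(4.56)(1.07)² = 12.48 kg·m²; I₂ = 2.04 + 2(4.56)(0.693)² = 6.420 kg·m².
ω₂/ω₁ = I₁/I₂ = 12.48 / 6.420 = 1.944.

ω₂/ω₁ ≈ 1.94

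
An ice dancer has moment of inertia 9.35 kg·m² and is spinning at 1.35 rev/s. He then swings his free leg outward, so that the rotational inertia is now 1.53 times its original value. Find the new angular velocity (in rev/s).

Angular momentum about the spin axis is conserved since the torque about it is zero.
I₂ = 1.53 × 9.35 = 14.31 kg·m².
ω₂ = I₁ω₁ / I₂ = (9.350)(1.35 rev/s) / (14.31) = 0.8824 rev/s.

ω₂ ≈ 0.882 rev/s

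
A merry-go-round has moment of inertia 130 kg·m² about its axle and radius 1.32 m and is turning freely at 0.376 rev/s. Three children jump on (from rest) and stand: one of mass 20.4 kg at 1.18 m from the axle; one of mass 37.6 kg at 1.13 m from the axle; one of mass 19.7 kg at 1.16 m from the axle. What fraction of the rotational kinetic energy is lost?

fraction ≈ 0.442

No external torque acts about the axle; L_before = L_after.
Added inertia Σmr² = (20.4)(1.18)² + (37.6)(1.13)² + (19.7)(1.16)² = 102.9 kg·m²; I_f = 130.0 + 102.9 = 232.9 kg·m².
ω_f = I_p ω_i / I_f = (130.0)(0.376) / 232.9 = 0.2099 rev/s.
KE_i = ½(130.0)(2.362 rad/s)² = 362.8 J; KE_f = ½(232.9)(1.319)² = 202.5 J.
Fraction lost = 0.4419.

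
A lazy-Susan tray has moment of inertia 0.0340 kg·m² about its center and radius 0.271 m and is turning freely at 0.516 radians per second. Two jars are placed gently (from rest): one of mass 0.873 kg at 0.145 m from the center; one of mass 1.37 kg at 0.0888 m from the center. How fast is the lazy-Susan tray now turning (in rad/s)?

ω_f ≈ 0.278 rad/s

No external torque acts about the center; L_before = L_after.
Added inertia Σmr² = (0.873)(0.145)² + (1.37)(0.0888)² = 0.02916 kg·m²; I_f = 0.03400 + 0.02916 = 0.06316 kg·m².
ω_f = I_p ω_i / I_f = (0.03400)(0.516) / 0.06316 = 0.2778 rad/s.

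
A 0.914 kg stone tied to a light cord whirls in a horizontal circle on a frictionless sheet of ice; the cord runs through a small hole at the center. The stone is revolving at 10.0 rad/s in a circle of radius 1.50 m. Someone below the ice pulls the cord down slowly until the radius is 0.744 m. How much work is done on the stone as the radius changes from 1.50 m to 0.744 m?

W ≈ 315 J

The constraining force is radial, so m r² ω about the center is conserved.
ω₂ = ω₁ (r₁/r₂)² = (10.0)(1.50/0.744)² = 40.65 rad/s.
W = ΔKE = ½m(v₂² − v₁²) = 315.1 J.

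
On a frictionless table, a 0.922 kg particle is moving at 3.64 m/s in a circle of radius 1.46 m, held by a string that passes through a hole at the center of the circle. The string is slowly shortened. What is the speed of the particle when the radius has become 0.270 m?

v₂ ≈ 19.7 m/s

The only horizontal force on the mass is along the cord (radial), so it exerts no torque about the hole and angular momentum m v r is conserved.
v₂ = v₁ r₁ / r₂ = (3.64)(1.46) / (0.270) = 19.68 m/s.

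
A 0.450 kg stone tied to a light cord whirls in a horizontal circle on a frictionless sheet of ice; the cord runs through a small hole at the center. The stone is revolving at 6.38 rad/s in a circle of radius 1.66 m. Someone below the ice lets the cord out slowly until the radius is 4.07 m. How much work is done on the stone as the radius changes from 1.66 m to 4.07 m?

The constraining force is radial, so m r² ω about the center is conserved.
ω₂ = ω₁ (r₁/r₂)² = (6.38)(1.66/4.07)² = 1.061 rad/s.
W = ΔKE = ½m(v₂² − v₁²) = -21.04 J.

W ≈ -21.0 J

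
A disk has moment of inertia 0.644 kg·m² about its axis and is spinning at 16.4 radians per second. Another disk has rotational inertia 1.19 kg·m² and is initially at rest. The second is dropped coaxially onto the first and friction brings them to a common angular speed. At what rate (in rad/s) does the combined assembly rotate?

|ω_f| ≈ 5.76 rad/s

The coupling torques are internal; angular momentum about the shared axis is conserved.
Taking A's sense as positive: L = (0.6440)(16.4) = 10.56 kg·m²·rad/s.
Combined I = 0.6440 + 1.190 = 1.834 kg·m².
ω_f = L / I = 10.56 / 1.834 = 5.759 rad/s.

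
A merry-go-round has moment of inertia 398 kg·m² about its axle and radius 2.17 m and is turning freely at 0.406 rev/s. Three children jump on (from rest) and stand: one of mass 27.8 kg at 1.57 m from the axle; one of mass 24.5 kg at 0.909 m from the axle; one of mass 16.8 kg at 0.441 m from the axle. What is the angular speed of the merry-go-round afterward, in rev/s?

The added mass arrives with no angular momentum about the axle, and any external torque about the axle is negligible, so the system's angular momentum is conserved.
Added inertia Σmr² = (27.8)(1.57)² + (24.5)(0.909)² + (16.8)(0.441)² = 92.04 kg·m²; I_f = 398.0 + 92.04 = 490.0 kg·m².
ω_f = I_p ω_i / I_f = (398.0)(0.406) / 490.0 = 0.3297 rev/s.

ω_f ≈ 0.330 rev/s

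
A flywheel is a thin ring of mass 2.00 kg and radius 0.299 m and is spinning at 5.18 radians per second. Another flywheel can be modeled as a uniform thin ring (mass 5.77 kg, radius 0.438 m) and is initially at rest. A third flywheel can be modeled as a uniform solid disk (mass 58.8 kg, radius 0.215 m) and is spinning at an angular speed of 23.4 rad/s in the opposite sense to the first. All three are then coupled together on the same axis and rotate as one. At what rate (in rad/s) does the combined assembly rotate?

No external torque acts about the common axis, so total angular momentum is conserved.
Moments of inertia: I_A = (2.00)(0.299)² = 0.1788 kg·m²; I_B = (5.77)(0.438)² = 1.107 kg·m²; I_C = ½(58.8)(0.215)² = 1.359 kg·m².
Taking A's sense as positive: L = (0.1788)(5.18) − (1.359)(23.4) = -30.87 kg·m²·rad/s.
Combined I = 0.1788 + 1.107 + 1.359 = 2.645 kg·m².
ω_f = L / I = -30.87 / 2.645 = -11.67 rad/s.

|ω_f| ≈ 11.7 rad/s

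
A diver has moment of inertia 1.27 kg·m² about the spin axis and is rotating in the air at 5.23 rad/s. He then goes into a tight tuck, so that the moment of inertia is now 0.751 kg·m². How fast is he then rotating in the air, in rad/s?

With no external torque about the axis, L is conserved: I₁ω₁ = I₂ω₂.
ω₂ = I₁ω₁ / I₂ = (1.270)(5.23 rad/s) / (0.7510) = 8.844 rad/s.

ω₂ ≈ 8.84 rad/s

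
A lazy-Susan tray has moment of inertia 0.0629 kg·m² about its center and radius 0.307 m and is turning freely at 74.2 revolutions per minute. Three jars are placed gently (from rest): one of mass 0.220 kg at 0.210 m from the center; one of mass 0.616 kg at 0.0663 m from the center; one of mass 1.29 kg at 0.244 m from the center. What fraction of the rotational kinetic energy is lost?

fraction ≈ 0.586

No external torque acts about the center; L_before = L_after.
Added inertia Σmr² = (0.220)(0.210)² + (0.616)(0.0663)² + (1.29)(0.244)² = 0.08921 kg·m²; I_f = 0.06290 + 0.08921 = 0.1521 kg·m².
ω_f = I_p ω_i / I_f = (0.06290)(74.2) / 0.1521 = 30.68 rpm.
KE_i = ½(0.06290)(7.770 rad/s)² = 1.899 J; KE_f = ½(0.1521)(3.213)² = 0.7852 J.
Fraction lost = 0.5865.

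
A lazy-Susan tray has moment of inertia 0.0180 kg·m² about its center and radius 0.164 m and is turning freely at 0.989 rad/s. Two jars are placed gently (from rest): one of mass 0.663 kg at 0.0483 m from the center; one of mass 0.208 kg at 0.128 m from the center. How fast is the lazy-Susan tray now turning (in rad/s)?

ω_f ≈ 0.776 rad/s

No external torque acts about the center; L_before = L_after.
Added inertia Σmr² = (0.663)(0.0483)² + (0.208)(0.128)² = 0.004955 kg·m²; I_f = 0.01800 + 0.004955 = 0.02295 kg·m².
ω_f = I_p ω_i / I_f = (0.01800)(0.989) / 0.02295 = 0.7755 rad/s.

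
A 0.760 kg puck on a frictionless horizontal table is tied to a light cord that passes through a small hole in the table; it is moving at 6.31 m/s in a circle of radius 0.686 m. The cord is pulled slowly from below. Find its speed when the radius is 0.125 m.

v₂ ≈ 34.6 m/s

Central (radial) force ⇒ zero torque about the center ⇒ m v r is constant.
v₂ = v₁ r₁ / r₂ = (6.31)(0.686) / (0.125) = 34.63 m/s.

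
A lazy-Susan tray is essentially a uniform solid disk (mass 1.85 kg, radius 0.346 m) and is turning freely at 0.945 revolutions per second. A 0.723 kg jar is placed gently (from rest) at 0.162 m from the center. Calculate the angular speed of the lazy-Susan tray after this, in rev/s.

ω_f ≈ 0.807 rev/s

No external torque acts about the center; L_before = L_after.
I_p = ½(1.85)(0.346)² = 0.1107 kg·m².
Added inertia Σmr² = (0.723)(0.162)² = 0.01897 kg·m²; I_f = 0.1107 + 0.01897 = 0.1297 kg·m².
ω_f = I_p ω_i / I_f = (0.1107)(0.945) / 0.1297 = 0.8068 rev/s.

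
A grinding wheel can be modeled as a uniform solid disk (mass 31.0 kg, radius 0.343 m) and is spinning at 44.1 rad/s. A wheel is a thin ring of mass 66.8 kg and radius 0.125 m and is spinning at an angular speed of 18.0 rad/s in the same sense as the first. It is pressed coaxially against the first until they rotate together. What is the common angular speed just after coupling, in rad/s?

|ω_f| ≈ 34.6 rad/s

No external torque acts about the common axis, so total angular momentum is conserved.
Moments of inertia: I_A = ½(31.0)(0.343)² = 1.824 kg·m²; I_B = (66.8)(0.125)² = 1.044 kg·m².
Taking A's sense as positive: L = (1.824)(44.1) + (1.044)(18.0) = 99.21 kg·m²·rad/s.
Combined I = 1.824 + 1.044 = 2.867 kg·m².
ω_f = L / I = 99.21 / 2.867 = 34.60 rad/s.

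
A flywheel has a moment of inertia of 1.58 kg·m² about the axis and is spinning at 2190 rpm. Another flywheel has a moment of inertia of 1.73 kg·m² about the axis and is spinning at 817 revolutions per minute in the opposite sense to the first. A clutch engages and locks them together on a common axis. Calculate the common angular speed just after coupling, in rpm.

|ω_f| ≈ 618 rpm

The coupling torques are internal; angular momentum about the shared axis is conserved.
Taking A's sense as positive: L = (1.580)(2190) − (1.730)(817) = 2047 kg·m²·rpm.
Combined I = 1.580 + 1.730 = 3.310 kg·m².
ω_f = L / I = 2047 / 3.310 = 618.4 rpm.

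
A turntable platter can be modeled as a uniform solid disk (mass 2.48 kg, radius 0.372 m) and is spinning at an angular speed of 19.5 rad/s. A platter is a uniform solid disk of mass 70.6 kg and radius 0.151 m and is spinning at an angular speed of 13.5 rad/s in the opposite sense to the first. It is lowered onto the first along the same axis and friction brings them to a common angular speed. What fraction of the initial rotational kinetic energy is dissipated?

fraction ≈ 0.727

The coupling torques are internal; angular momentum about the shared axis is conserved.
Moments of inertia: I_A = ½(2.48)(0.372)² = 0.1716 kg·m²; I_B = ½(70.6)(0.151)² = 0.8049 kg·m².
Taking A's sense as positive: L = (0.1716)(19.5) − (0.8049)(13.5) = -7.520 kg·m²·rad/s.
Combined I = 0.1716 + 0.8049 = 0.9765 kg·m².
ω_f = L / I = -7.520 / 0.9765 = -7.701 rad/s.
KE_i = ½ΣIω² = 106.0 J; KE_f = ½(0.9765)(7.701)² = 28.95 J.
Fraction dissipated = (KE_i − KE_f)/KE_i = 0.7268.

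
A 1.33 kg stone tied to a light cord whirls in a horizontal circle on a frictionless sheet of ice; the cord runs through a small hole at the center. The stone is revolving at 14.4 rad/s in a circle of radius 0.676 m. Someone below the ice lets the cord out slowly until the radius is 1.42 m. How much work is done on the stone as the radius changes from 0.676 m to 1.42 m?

The constraining force is radial, so m r² ω about the center is conserved.
ω₂ = ω₁ (r₁/r₂)² = (14.4)(0.676/1.42)² = 3.263 rad/s.
W = ΔKE = ½m(v₂² − v₁²) = -48.73 J.

W ≈ -48.7 J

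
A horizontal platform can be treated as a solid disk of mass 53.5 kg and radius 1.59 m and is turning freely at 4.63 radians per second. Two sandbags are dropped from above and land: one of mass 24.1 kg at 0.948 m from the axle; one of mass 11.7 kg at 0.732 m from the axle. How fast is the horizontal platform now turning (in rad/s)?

The added mass arrives with no angular momentum about the axle, and any external torque about the axle is negligible, so the system's angular momentum is conserved.
I_p = ½(53.5)(1.59)² = 67.63 kg·m².
Added inertia Σmr² = (24.1)(0.948)² + (11.7)(0.732)² = 27.93 kg·m²; I_f = 67.63 + 27.93 = 95.55 kg·m².
ω_f = I_p ω_i / I_f = (67.63)(4.63) / 95.55 = 3.277 rad/s.

ω_f ≈ 3.28 rad/s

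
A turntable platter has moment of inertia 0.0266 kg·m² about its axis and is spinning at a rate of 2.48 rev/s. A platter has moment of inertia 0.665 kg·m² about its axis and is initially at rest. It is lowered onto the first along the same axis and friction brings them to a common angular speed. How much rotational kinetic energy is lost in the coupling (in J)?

The coupling torques are internal; angular momentum about the shared axis is conserved.
Taking A's sense as positive: L = (0.02660)(2.48) = 0.06597 kg·m²·rev/s.
Combined I = 0.02660 + 0.6650 = 0.6916 kg·m².
ω_f = L / I = 0.06597 / 0.6916 = 0.09538 rev/s.
KE_i = ½ΣIω² = 3.229 J; KE_f = ½(0.6916)(0.5993)² = 0.1242 J.

ΔKE lost ≈ 3.11 J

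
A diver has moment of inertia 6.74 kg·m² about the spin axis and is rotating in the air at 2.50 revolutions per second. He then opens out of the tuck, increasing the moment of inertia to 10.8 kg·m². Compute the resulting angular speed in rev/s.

ω₂ ≈ 1.56 rev/s

Angular momentum about the spin axis is conserved since the torque about it is zero.
ω₂ = I₁ω₁ / I₂ = (6.740)(2.50 rev/s) / (10.80) = 1.560 rev/s.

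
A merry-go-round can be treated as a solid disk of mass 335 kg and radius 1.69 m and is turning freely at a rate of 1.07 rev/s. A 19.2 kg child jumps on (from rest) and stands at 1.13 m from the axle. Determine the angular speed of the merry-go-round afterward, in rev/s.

The added mass arrives with no angular momentum about the axle, and any external torque about the axle is negligible, so the system's angular momentum is conserved.
I_p = ½(335)(1.69)² = 478.4 kg·m².
Added inertia Σmr² = (19.2)(1.13)² = 24.52 kg·m²; I_f = 478.4 + 24.52 = 502.9 kg·m².
ω_f = I_p ω_i / I_f = (478.4)(1.07) / 502.9 = 1.018 rev/s.

ω_f ≈ 1.02 rev/s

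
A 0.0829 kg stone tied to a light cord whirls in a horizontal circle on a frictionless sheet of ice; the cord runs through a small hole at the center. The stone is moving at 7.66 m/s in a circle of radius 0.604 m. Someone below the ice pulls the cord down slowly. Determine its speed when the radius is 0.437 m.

v₂ ≈ 10.6 m/s

Central (radial) force ⇒ zero torque about the center ⇒ m v r is constant.
v₂ = v₁ r₁ / r₂ = (7.66)(0.604) / (0.437) = 10.59 m/s.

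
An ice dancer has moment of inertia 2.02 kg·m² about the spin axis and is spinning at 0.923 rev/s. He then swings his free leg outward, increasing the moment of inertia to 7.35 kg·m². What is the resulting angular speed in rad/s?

ω₂ ≈ 1.59 rad/s

No external torque acts about the spin axis, so angular momentum is conserved.
ω₂ = I₁ω₁ / I₂ = (2.020)(0.923 rev/s) / (7.350) = 0.2537 rev/s = 1.594 rad/s.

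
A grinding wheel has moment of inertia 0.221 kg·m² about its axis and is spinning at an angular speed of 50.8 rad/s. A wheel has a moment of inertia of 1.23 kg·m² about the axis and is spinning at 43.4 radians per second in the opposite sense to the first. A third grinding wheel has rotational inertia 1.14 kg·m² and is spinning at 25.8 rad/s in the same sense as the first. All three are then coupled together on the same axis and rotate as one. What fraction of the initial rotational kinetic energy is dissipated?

The coupling torques are internal; angular momentum about the shared axis is conserved.
Taking A's sense as positive: L = (0.2210)(50.8) − (1.230)(43.4) + (1.140)(25.8) = -12.74 kg·m²·rad/s.
Combined I = 0.2210 + 1.230 + 1.140 = 2.591 kg·m².
ω_f = L / I = -12.74 / 2.591 = -4.918 rad/s.
KE_i = ½ΣIω² = 1823 J; KE_f = ½(2.591)(4.918)² = 31.34 J.
Fraction dissipated = (KE_i − KE_f)/KE_i = 0.9828.

fraction ≈ 0.983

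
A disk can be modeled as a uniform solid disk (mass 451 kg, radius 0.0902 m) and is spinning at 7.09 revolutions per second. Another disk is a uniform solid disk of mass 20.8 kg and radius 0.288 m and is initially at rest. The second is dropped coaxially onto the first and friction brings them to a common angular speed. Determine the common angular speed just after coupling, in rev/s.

|ω_f| ≈ 4.82 rev/s

The coupling torques are internal; angular momentum about the shared axis is conserved.
Moments of inertia: I_A = ½(451)(0.0902)² = 1.835 kg·m²; I_B = ½(20.8)(0.288)² = 0.8626 kg·m².
Taking A's sense as positive: L = (1.835)(7.09) = 13.01 kg·m²·rev/s.
Combined I = 1.835 + 0.8626 = 2.697 kg·m².
ω_f = L / I = 13.01 / 2.697 = 4.823 rev/s.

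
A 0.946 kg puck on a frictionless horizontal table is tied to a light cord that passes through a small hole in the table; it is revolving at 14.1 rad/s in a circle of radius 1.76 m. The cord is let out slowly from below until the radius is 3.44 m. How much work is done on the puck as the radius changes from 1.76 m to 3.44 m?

W ≈ -215 J

No torque about the axis ⇒ m r₁² ω₁ = m r₂² ω₂.
ω₂ = ω₁ (r₁/r₂)² = (14.1)(1.76/3.44)² = 3.691 rad/s.
W = ΔKE = ½m(v₂² − v₁²) = -215.0 J.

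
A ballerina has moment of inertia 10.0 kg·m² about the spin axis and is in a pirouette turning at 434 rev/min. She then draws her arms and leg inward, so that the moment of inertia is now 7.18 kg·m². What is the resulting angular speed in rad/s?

ω₂ ≈ 63.3 rad/s

Angular momentum about the spin axis is conserved since the torque about it is zero.
ω₂ = I₁ω₁ / I₂ = (10.00)(434 rpm) / (7.180) = 604.5 rpm = 63.30 rad/s.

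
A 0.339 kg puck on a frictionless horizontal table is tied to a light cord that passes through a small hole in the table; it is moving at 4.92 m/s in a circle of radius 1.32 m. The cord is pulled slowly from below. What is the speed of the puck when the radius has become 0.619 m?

v₂ ≈ 10.5 m/s

Central (radial) force ⇒ zero torque about the center ⇒ m v r is constant.
v₂ = v₁ r₁ / r₂ = (4.92)(1.32) / (0.619) = 10.49 m/s.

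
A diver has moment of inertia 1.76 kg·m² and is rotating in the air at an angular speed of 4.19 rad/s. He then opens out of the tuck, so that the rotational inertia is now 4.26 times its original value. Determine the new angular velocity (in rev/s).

ω₂ ≈ 0.157 rev/s

No external torque acts about the spin axis, so angular momentum is conserved.
I₂ = 4.26 × 1.76 = 7.498 kg·m².
ω₂ = I₁ω₁ / I₂ = (1.760)(4.19 rad/s) / (7.498) = 0.9836 rad/s = 0.1565 rev/s.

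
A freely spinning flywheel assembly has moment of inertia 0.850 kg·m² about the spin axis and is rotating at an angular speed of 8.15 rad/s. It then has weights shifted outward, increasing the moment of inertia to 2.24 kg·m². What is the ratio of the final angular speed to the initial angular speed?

ω₂/ω₁ ≈ 0.379

With no external torque about the axis, L is conserved: I₁ω₁ = I₂ω₂.
ω₂/ω₁ = I₁/I₂ = 0.8500 / 2.240 = 0.3795.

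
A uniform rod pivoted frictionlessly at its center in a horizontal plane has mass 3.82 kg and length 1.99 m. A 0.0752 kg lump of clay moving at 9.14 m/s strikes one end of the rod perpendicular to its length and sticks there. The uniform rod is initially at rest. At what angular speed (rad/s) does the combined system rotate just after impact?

The axle reaction passes through the pivot and exerts no torque about it; angular momentum about the pivot is conserved through the impact.
I_p = (1/12)(3.82)(1.99)² = 1.261 kg·m². Taking the sense of the lump of clay's angular momentum as positive, L_{lump} = m v R = (0.0752)(9.14)(1.99/2) = 0.6839 kg·m²/s.
L_i = 0 + 0.6839 = 0.6839 kg·m²/s.
After sticking, I_f = I_p + m R² = 1.261 + (0.0752)(1.99/2)² = 1.335 kg·m².
ω_f = L_i / I_f = 0.6839 / 1.335 = 0.5122 rad/s.

|ω_f| ≈ 0.512 rad/s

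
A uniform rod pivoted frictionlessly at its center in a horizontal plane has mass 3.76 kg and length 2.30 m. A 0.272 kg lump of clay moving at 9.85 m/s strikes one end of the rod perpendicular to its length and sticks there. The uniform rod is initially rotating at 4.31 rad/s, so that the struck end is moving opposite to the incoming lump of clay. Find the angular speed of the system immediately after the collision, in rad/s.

|ω_f| ≈ 2.01 rad/s

The axle reaction passes through the pivot and exerts no torque about it; angular momentum about the pivot is conserved through the impact.
I_p = (1/12)(3.76)(2.30)² = 1.658 kg·m². Taking the sense of the lump of clay's angular momentum as positive, L_{lump} = m v R = (0.272)(9.85)(2.30/2) = 3.081 kg·m²/s.
L_i = −I_p ω_p + m v R = −(1.658)(4.31) + 3.081 = -4.063 kg·m²/s.
After sticking, I_f = I_p + m R² = 1.658 + (0.272)(2.30/2)² = 2.017 kg·m².
ω_f = L_i / I_f = -4.063 / 2.017 = -2.014 rad/s.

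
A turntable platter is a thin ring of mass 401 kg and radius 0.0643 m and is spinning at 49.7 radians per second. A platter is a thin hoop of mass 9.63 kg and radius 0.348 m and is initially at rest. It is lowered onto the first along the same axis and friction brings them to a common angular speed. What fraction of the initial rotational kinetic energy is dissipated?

fraction ≈ 0.413

The coupling torques are internal; angular momentum about the shared axis is conserved.
Moments of inertia: I_A = (401)(0.0643)² = 1.658 kg·m²; I_B = (9.63)(0.348)² = 1.166 kg·m².
Taking A's sense as positive: L = (1.658)(49.7) = 82.40 kg·m²·rad/s.
Combined I = 1.658 + 1.166 = 2.824 kg·m².
ω_f = L / I = 82.40 / 2.824 = 29.18 rad/s.
KE_i = ½ΣIω² = 2048 J; KE_f = ½(2.824)(29.18)² = 1202 J.
Fraction dissipated = (KE_i − KE_f)/KE_i = 0.4129.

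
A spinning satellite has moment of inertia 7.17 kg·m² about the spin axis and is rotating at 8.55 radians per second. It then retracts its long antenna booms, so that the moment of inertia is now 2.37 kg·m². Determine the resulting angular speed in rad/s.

Angular momentum about the spin axis is conserved since the torque about it is zero.
ω₂ = I₁ω₁ / I₂ = (7.170)(8.55 rad/s) / (2.370) = 25.87 rad/s.

ω₂ ≈ 25.9 rad/s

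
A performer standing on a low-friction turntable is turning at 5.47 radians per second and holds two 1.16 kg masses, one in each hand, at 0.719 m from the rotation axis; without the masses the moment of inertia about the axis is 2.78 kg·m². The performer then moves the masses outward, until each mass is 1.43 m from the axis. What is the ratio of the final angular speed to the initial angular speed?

No external torque acts about the spin axis, so angular momentum is conserved.
I₁ = 2.78 + 2(1.16)(0.719)² = 3.979 kg·m²; I₂ = 2.78 + 2(1.16)(1.43)² = 7.524 kg·m².
ω₂/ω₁ = I₁/I₂ = 3.979 / 7.524 = 0.5289.

ω₂/ω₁ ≈ 0.529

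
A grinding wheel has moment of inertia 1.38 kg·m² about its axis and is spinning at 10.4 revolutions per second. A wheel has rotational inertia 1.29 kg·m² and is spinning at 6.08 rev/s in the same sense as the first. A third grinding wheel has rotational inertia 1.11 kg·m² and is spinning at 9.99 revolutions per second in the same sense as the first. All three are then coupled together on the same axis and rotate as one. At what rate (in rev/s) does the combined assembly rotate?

No external torque acts about the common axis, so total angular momentum is conserved.
Taking A's sense as positive: L = (1.380)(10.4) + (1.290)(6.08) + (1.110)(9.99) = 33.28 kg·m²·rev/s.
Combined I = 1.380 + 1.290 + 1.110 = 3.780 kg·m².
ω_f = L / I = 33.28 / 3.780 = 8.805 rev/s.

|ω_f| ≈ 8.81 rev/s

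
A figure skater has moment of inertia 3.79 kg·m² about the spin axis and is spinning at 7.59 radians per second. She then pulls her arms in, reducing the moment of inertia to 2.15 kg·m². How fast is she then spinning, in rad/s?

ω₂ ≈ 13.4 rad/s

No external torque acts about the spin axis, so angular momentum is conserved.
ω₂ = I₁ω₁ / I₂ = (3.790)(7.59 rad/s) / (2.150) = 13.38 rad/s.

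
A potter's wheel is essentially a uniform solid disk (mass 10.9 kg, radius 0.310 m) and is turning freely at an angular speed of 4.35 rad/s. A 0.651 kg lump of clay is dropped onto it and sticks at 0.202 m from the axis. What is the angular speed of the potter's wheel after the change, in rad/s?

The added mass arrives with no angular momentum about the axis, and any external torque about the axis is negligible, so the system's angular momentum is conserved.
I_p = ½(10.9)(0.310)² = 0.5237 kg·m².
Added inertia Σmr² = (0.651)(0.202)² = 0.02656 kg·m²; I_f = 0.5237 + 0.02656 = 0.5503 kg·m².
ω_f = I_p ω_i / I_f = (0.5237)(4.35) / 0.5503 = 4.140 rad/s.

ω_f ≈ 4.14 rad/s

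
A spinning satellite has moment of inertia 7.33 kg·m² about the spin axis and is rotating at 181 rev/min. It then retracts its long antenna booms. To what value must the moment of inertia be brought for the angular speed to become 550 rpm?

I₂ ≈ 2.41 kg·m²

With no external torque about the axis, L is conserved: I₁ω₁ = I₂ω₂.
I₂ = I₁ω₁ / ω₂ = (7.33)(181) / (550) = 2.412 kg·m².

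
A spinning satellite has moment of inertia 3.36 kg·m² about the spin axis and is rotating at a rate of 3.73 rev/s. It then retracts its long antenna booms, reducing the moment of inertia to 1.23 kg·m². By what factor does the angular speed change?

ω₂/ω₁ ≈ 2.73

Angular momentum about the spin axis is conserved since the torque about it is zero.
ω₂/ω₁ = I₁/I₂ = 3.360 / 1.230 = 2.732.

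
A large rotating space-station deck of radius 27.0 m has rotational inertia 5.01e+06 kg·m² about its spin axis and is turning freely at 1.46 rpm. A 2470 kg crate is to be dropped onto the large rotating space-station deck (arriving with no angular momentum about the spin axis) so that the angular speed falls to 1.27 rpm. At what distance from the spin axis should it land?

r ≈ 17.4 m

The added mass arrives with no angular momentum about the spin axis, and any external torque about the spin axis is negligible, so the system's angular momentum is conserved.
I_p ω_i = (I_p + m r²) ω_f ⇒ m r² = I_p(ω_i/ω_f − 1) = 5.010e+06(1.46/1.27 − 1) = 7.495e+05 kg·m².
r = √(7.495e+05/2470) = 17.42 m.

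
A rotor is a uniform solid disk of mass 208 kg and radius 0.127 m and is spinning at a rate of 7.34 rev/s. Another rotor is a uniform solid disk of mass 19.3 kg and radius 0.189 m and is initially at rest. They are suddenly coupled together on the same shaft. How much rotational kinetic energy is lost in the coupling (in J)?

The coupling torques are internal; angular momentum about the shared axis is conserved.
Moments of inertia: I_A = ½(208)(0.127)² = 1.677 kg·m²; I_B = ½(19.3)(0.189)² = 0.3447 kg·m².
Taking A's sense as positive: L = (1.677)(7.34) = 12.31 kg·m²·rev/s.
Combined I = 1.677 + 0.3447 = 2.022 kg·m².
ω_f = L / I = 12.31 / 2.022 = 6.089 rev/s.
KE_i = ½ΣIω² = 1784 J; KE_f = ½(2.022)(38.26)² = 1480 J.

ΔKE lost ≈ 304 J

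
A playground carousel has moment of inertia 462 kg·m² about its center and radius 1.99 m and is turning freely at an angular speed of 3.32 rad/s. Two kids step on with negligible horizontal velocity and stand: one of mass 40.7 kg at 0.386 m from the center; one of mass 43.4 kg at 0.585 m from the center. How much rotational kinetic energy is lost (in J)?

energy lost ≈ 110 J

No external torque acts about the center; L_before = L_after.
Added inertia Σmr² = (40.7)(0.386)² + (43.4)(0.585)² = 20.92 kg·m²; I_f = 462.0 + 20.92 = 482.9 kg·m².
ω_f = I_p ω_i / I_f = (462.0)(3.32) / 482.9 = 3.176 rad/s.
KE_i = ½(462.0)(3.320 rad/s)² = 2546 J; KE_f = ½(482.9)(3.176)² = 2436 J.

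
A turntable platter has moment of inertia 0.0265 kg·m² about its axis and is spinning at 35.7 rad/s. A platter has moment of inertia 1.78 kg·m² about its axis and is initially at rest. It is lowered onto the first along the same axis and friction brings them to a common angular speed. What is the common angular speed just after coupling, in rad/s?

|ω_f| ≈ 0.524 rad/s

The coupling torques are internal; angular momentum about the shared axis is conserved.
Taking A's sense as positive: L = (0.02650)(35.7) = 0.9461 kg·m²·rad/s.
Combined I = 0.02650 + 1.780 = 1.806 kg·m².
ω_f = L / I = 0.9461 / 1.806 = 0.5237 rad/s.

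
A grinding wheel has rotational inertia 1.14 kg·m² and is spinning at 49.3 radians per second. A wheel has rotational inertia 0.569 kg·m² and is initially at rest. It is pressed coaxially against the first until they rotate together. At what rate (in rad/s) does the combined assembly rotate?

|ω_f| ≈ 32.9 rad/s

The coupling torques are internal; angular momentum about the shared axis is conserved.
Taking A's sense as positive: L = (1.140)(49.3) = 56.20 kg·m²·rad/s.
Combined I = 1.140 + 0.5690 = 1.709 kg·m².
ω_f = L / I = 56.20 / 1.709 = 32.89 rad/s.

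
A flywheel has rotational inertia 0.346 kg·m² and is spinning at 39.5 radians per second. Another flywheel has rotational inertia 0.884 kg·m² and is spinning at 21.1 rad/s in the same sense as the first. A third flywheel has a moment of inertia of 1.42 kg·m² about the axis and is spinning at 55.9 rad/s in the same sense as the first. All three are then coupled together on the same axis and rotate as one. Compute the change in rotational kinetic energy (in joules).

ΔKE ≈ -331 J

The coupling torques are internal; angular momentum about the shared axis is conserved.
Taking A's sense as positive: L = (0.3460)(39.5) + (0.8840)(21.1) + (1.420)(55.9) = 111.7 kg·m²·rad/s.
Combined I = 0.3460 + 0.8840 + 1.420 = 2.650 kg·m².
ω_f = L / I = 111.7 / 2.650 = 42.15 rad/s.
KE_i = ½ΣIω² = 2685 J; KE_f = ½(2.650)(42.15)² = 2354 J.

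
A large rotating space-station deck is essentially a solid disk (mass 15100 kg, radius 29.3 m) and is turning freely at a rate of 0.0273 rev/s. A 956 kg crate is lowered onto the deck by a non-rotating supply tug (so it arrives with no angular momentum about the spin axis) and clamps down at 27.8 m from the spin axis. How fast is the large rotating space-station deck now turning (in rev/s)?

No external torque acts about the spin axis; L_before = L_after.
I_p = ½(15100)(29.3)² = 6.482e+06 kg·m².
Added inertia Σmr² = (956)(27.8)² = 7.388e+05 kg·m²; I_f = 6.482e+06 + 7.388e+05 = 7.220e+06 kg·m².
ω_f = I_p ω_i / I_f = (6.482e+06)(0.0273) / 7.220e+06 = 0.02451 rev/s.

ω_f ≈ 0.0245 rev/s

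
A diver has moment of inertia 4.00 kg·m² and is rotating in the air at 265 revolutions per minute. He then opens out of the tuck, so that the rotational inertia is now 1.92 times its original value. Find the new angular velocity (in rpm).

ω₂ ≈ 138 rpm

No external torque acts about the spin axis, so angular momentum is conserved.
I₂ = 1.92 × 4.00 = 7.680 kg·m².
ω₂ = I₁ω₁ / I₂ = (4.000)(265 rpm) / (7.680) = 138.0 rpm.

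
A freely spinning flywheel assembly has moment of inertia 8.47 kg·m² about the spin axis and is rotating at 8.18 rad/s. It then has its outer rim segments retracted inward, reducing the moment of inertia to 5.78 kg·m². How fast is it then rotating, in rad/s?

Angular momentum about the spin axis is conserved since the torque about it is zero.
ω₂ = I₁ω₁ / I₂ = (8.470)(8.18 rad/s) / (5.780) = 11.99 rad/s.

ω₂ ≈ 12.0 rad/s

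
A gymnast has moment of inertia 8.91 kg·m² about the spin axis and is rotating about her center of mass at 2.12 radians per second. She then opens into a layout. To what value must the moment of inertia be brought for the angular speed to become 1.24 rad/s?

No external torque acts about the spin axis, so angular momentum is conserved.
I₂ = I₁ω₁ / ω₂ = (8.91)(2.12) / (1.24) = 15.23 kg·m².

I₂ ≈ 15.2 kg·m²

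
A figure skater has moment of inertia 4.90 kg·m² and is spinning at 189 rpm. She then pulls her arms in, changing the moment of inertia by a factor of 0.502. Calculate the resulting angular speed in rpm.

ω₂ ≈ 376 rpm

With no external torque about the axis, L is conserved: I₁ω₁ = I₂ω₂.
I₂ = 0.502 × 4.90 = 2.460 kg·m².
ω₂ = I₁ω₁ / I₂ = (4.900)(189 rpm) / (2.460) = 376.5 rpm.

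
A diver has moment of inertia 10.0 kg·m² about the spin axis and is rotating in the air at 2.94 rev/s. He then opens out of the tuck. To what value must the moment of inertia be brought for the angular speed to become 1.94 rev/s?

I₂ ≈ 15.2 kg·m²

With no external torque about the axis, L is conserved: I₁ω₁ = I₂ω₂.
I₂ = I₁ω₁ / ω₂ = (10.0)(2.94) / (1.94) = 15.15 kg·m².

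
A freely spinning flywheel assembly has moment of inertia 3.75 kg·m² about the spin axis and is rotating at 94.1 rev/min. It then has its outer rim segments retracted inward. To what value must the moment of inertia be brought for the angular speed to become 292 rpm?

I₂ ≈ 1.21 kg·m²

Angular momentum about the spin axis is conserved since the torque about it is zero.
I₂ = I₁ω₁ / ω₂ = (3.75)(94.1) / (292) = 1.208 kg·m².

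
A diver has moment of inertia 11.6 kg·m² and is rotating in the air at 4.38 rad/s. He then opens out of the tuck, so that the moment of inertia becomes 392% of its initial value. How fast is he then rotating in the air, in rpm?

With no external torque about the axis, L is conserved: I₁ω₁ = I₂ω₂.
I₂ = 3.92 × 11.6 = 45.47 kg·m².
ω₂ = I₁ω₁ / I₂ = (11.60)(4.38 rad/s) / (45.47) = 1.117 rad/s = 10.67 rpm.

ω₂ ≈ 10.7 rpm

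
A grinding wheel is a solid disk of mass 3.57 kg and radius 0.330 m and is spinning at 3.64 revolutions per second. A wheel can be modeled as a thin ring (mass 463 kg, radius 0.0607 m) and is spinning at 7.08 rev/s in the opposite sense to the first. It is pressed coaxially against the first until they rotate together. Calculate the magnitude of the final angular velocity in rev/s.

No external torque acts about the common axis, so total angular momentum is conserved.
Moments of inertia: I_A = ½(3.57)(0.330)² = 0.1944 kg·m²; I_B = (463)(0.0607)² = 1.706 kg·m².
Taking A's sense as positive: L = (0.1944)(3.64) − (1.706)(7.08) = -11.37 kg·m²·rev/s.
Combined I = 0.1944 + 1.706 = 1.900 kg·m².
ω_f = L / I = -11.37 / 1.900 = -5.983 rev/s.

|ω_f| ≈ 5.98 rev/s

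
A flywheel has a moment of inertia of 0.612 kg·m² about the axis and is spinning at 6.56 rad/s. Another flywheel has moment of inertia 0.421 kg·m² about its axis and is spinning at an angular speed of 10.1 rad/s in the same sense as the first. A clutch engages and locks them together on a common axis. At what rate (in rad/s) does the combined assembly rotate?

|ω_f| ≈ 8.00 rad/s

The coupling torques are internal; angular momentum about the shared axis is conserved.
Taking A's sense as positive: L = (0.6120)(6.56) + (0.4210)(10.1) = 8.267 kg·m²·rad/s.
Combined I = 0.6120 + 0.4210 = 1.033 kg·m².
ω_f = L / I = 8.267 / 1.033 = 8.003 rad/s.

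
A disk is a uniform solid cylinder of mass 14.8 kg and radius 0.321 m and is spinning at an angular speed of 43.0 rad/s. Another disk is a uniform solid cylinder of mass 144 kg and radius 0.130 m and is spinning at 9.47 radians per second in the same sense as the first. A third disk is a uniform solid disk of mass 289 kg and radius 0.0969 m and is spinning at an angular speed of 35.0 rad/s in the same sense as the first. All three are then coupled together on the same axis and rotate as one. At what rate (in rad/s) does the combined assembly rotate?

The coupling torques are internal; angular momentum about the shared axis is conserved.
Moments of inertia: I_A = ½(14.8)(0.321)² = 0.7625 kg·m²; I_B = ½(144)(0.130)² = 1.217 kg·m²; I_C = ½(289)(0.0969)² = 1.357 kg·m².
Taking A's sense as positive: L = (0.7625)(43.0) + (1.217)(9.47) + (1.357)(35.0) = 91.80 kg·m²·rad/s.
Combined I = 0.7625 + 1.217 + 1.357 = 3.336 kg·m².
ω_f = L / I = 91.80 / 3.336 = 27.52 rad/s.

|ω_f| ≈ 27.5 rad/s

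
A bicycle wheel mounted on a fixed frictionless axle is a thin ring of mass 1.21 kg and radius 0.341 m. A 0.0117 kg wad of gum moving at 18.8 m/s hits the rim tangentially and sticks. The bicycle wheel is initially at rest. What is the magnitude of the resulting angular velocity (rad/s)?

|ω_f| ≈ 0.528 rad/s

About the axle the impulsive forces during the collision are internal, so angular momentum about that axis is conserved.
I_p = (1.21)(0.341)² = 0.1407 kg·m². Taking the sense of the wad of gum's angular momentum as positive, L_{wad} = m v R = (0.0117)(18.8)(0.341) = 0.07501 kg·m²/s.
L_i = 0 + 0.07501 = 0.07501 kg·m²/s.
After sticking, I_f = I_p + m R² = 0.1407 + (0.0117)(0.341)² = 0.1421 kg·m².
ω_f = L_i / I_f = 0.07501 / 0.1421 = 0.5280 rad/s.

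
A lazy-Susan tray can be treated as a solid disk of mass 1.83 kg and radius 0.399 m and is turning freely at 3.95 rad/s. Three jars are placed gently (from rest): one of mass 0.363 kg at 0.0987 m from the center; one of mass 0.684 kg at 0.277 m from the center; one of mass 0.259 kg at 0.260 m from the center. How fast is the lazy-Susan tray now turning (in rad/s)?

ω_f ≈ 2.63 rad/s

The added mass arrives with no angular momentum about the center, and any external torque about the center is negligible, so the system's angular momentum is conserved.
I_p = ½(1.83)(0.399)² = 0.1457 kg·m².
Added inertia Σmr² = (0.363)(0.0987)² + (0.684)(0.277)² + (0.259)(0.260)² = 0.07353 kg·m²; I_f = 0.1457 + 0.07353 = 0.2192 kg·m².
ω_f = I_p ω_i / I_f = (0.1457)(3.95) / 0.2192 = 2.625 rad/s.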